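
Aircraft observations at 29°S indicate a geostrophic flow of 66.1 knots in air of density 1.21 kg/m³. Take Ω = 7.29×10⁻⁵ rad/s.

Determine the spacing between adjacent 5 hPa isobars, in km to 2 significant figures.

Coriolis parameter at 29°S:
f = 2Ω sin φ = 2 × 7.29×10⁻⁵ × sin 29° = 7.07×10⁻⁵ s⁻¹
Wind speed in SI: 66.1 knots = 34.0 m/s
Geostrophic balance rearranged: |∂P/∂n| = f ρ V_g
|∂P/∂n| = 7.07×10⁻⁵ × 1.21 × 34.0 = 2.91×10⁻³ Pa/m
Isobar spacing: Δn = ΔP/|∂P/∂n| = 500 Pa / 2.91×10⁻³ Pa/m = 171916 m ≈ 170 km

170 km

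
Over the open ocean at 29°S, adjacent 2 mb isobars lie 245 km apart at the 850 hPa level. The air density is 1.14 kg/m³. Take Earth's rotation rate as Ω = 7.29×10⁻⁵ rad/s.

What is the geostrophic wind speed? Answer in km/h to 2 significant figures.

Coriolis parameter at 29°S:
f = 2Ω sin φ = 2 × 7.29×10⁻⁵ × sin 29° = 7.07×10⁻⁵ s⁻¹
Pressure gradient: |∂P/∂n| = 200 Pa / 245000 m = 8.16×10⁻⁴ Pa/m
Geostrophic balance (pressure-gradient force = Coriolis force):
V_g = (1/(fρ)) |∂P/∂n| = 8.16×10⁻⁴ / (7.07×10⁻⁵ × 1.14) = 10.1 m/s
Converting: 10.1 m/s × 3.6 = 36 km/h

36 km/h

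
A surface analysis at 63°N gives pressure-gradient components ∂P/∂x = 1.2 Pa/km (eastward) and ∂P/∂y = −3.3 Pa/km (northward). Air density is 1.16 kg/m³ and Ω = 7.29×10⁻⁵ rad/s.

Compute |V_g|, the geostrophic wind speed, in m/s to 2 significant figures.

23 m/s

Coriolis parameter at 63°N:
f = 2Ω sin φ = 2 × 7.29×10⁻⁵ × sin 63° = 1.30×10⁻⁴ s⁻¹
Component geostrophic relations (x east, y north):
u_g = −(1/(fρ)) ∂P/∂y,  v_g = (1/(fρ)) ∂P/∂x
u_g = −(−3.3×10⁻³)/(1.30×10⁻⁴ × 1.16) = 21.9 m/s;  v_g = (1.2×10⁻³)/(1.30×10⁻⁴ × 1.16) = 7.96 m/s
|V_g| = √(u_g² + v_g²) = 23.3 m/s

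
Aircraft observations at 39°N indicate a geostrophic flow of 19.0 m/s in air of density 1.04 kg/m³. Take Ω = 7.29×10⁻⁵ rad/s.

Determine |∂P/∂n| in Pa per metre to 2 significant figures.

Coriolis parameter at 39°N:
f = 2Ω sin φ = 2 × 7.29×10⁻⁵ × sin 39° = 9.18×10⁻⁵ s⁻¹
Geostrophic balance rearranged: |∂P/∂n| = f ρ V_g
|∂P/∂n| = 9.18×10⁻⁵ × 1.04 × 19.0 = 1.81×10⁻³ Pa/m

1.8×10⁻³ Pa/m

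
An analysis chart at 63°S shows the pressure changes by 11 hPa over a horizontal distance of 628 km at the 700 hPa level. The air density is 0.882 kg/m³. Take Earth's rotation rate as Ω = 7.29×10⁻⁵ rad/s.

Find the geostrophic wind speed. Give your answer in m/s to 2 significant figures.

Coriolis parameter at 63°S:
f = 2Ω sin φ = 2 × 7.29×10⁻⁵ × sin 63° = 1.30×10⁻⁴ s⁻¹
Pressure gradient: |∂P/∂n| = 1100 Pa / 628000 m = 1.75×10⁻³ Pa/m
Geostrophic balance (pressure-gradient force = Coriolis force):
V_g = (1/(fρ)) |∂P/∂n| = 1.75×10⁻³ / (1.30×10⁻⁴ × 0.882) = 15.3 m/s

15 m/s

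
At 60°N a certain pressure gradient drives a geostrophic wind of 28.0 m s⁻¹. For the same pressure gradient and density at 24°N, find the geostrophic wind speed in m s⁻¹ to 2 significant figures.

With the same pressure gradient and density, V_g ∝ 1/f ∝ 1/sin φ.
V₂ = V₁ · sin φ₁ / sin φ₂ = 28.0 × sin 60° / sin 24°
V₂ = 28.0 × 0.8660/0.4067 = 60 m s⁻¹

60 m s⁻¹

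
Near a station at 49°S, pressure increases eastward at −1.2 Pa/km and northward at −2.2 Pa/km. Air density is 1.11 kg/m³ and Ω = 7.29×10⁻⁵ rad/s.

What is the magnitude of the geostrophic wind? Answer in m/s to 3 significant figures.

Coriolis parameter at 49°S:
f = 2Ω sin φ = 2 × 7.29×10⁻⁵ × sin 49° = 1.10×10⁻⁴ s⁻¹
In the Southern Hemisphere f is negative: f = −1.10×10⁻⁴ s⁻¹.
Component geostrophic relations (x east, y north):
u_g = −(1/(fρ)) ∂P/∂y,  v_g = (1/(fρ)) ∂P/∂x
u_g = −(−2.2×10⁻³)/(−1.10×10⁻⁴ × 1.11) = −18.0 m/s;  v_g = (−1.2×10⁻³)/(−1.10×10⁻⁴ × 1.11) = 9.82 m/s
|V_g| = √(u_g² + v_g²) = 20.5 m/s

20.5 m/s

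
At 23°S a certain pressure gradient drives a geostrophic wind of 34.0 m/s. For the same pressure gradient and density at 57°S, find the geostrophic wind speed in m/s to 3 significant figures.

15.8 m/s

With the same pressure gradient and density, V_g ∝ 1/f ∝ 1/sin φ.
V₂ = V₁ · sin φ₁ / sin φ₂ = 34.0 × sin 23° / sin 57°
V₂ = 34.0 × 0.3907/0.8387 = 15.8 m/s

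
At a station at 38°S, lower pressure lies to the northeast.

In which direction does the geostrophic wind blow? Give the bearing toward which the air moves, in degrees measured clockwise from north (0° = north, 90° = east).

315°

The pressure-gradient force points toward the northeast (bearing 045°).
Geostrophic balance: in the Southern Hemisphere the Coriolis force deflects motion to the left, so the geostrophic wind blows 90° to the left of the pressure-gradient force (low pressure on the right).
Rotating 045° by 90° counterclockwise gives 315° — the wind blows toward the northwest.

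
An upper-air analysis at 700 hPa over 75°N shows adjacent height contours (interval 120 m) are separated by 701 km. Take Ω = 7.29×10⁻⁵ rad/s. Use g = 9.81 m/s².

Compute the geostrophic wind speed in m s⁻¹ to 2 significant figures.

12 m s⁻¹

Coriolis parameter at 75°N:
f = 2Ω sin φ = 2 × 7.29×10⁻⁵ × sin 75° = 1.41×10⁻⁴ s⁻¹
Height gradient: |∂Z/∂n| = 120 m / 701000 m = 1.71×10⁻⁴
On a pressure surface, geostrophic balance gives V_g = (g/f)|∂Z/∂n|:
V_g = 9.81 × 1.71×10⁻⁴ / 1.41×10⁻⁴ = 11.9 m/s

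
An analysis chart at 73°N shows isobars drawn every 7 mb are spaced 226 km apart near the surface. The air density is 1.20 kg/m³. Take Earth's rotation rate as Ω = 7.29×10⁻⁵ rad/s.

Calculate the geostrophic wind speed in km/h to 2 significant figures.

Coriolis parameter at 73°N:
f = 2Ω sin φ = 2 × 7.29×10⁻⁵ × sin 73° = 1.39×10⁻⁴ s⁻¹
Pressure gradient: |∂P/∂n| = 700 Pa / 226000 m = 3.10×10⁻³ Pa/m
Geostrophic balance (pressure-gradient force = Coriolis force):
V_g = (1/(fρ)) |∂P/∂n| = 3.10×10⁻³ / (1.39×10⁻⁴ × 1.20) = 18.5 m/s
Converting: 18.5 m/s × 3.6 = 67 km/h

67 km/h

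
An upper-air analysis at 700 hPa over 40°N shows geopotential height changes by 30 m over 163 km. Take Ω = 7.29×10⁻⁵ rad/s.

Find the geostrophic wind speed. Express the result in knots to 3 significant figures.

Coriolis parameter at 40°N:
f = 2Ω sin φ = 2 × 7.29×10⁻⁵ × sin 40° = 9.37×10⁻⁵ s⁻¹
Height gradient: |∂Z/∂n| = 30 m / 163000 m = 1.84×10⁻⁴
On a pressure surface, geostrophic balance gives V_g = (g/f)|∂Z/∂n|:
V_g = 9.81 × 1.84×10⁻⁴ / 9.37×10⁻⁵ = 19.3 m/s
Converting: 19.3 m/s × 1.944 = 37.4 knots

37.4 knots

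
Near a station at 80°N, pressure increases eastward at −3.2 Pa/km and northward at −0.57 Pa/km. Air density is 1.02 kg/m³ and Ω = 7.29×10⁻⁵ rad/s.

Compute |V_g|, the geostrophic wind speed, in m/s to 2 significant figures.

Coriolis parameter at 80°N:
f = 2Ω sin φ = 2 × 7.29×10⁻⁵ × sin 80° = 1.44×10⁻⁴ s⁻¹
Component geostrophic relations (x east, y north):
u_g = −(1/(fρ)) ∂P/∂y,  v_g = (1/(fρ)) ∂P/∂x
u_g = −(−0.57×10⁻³)/(1.44×10⁻⁴ × 1.02) = 3.89 m/s;  v_g = (−3.2×10⁻³)/(1.44×10⁻⁴ × 1.02) = −21.8 m/s
|V_g| = √(u_g² + v_g²) = 22.2 m/s

22 m/s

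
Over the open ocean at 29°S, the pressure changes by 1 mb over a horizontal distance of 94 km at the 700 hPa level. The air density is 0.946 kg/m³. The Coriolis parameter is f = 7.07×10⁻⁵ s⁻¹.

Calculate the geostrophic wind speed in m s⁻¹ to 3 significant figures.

Pressure gradient: |∂P/∂n| = 100 Pa / 94000 m = 1.06×10⁻³ Pa/m
Geostrophic balance (pressure-gradient force = Coriolis force):
V_g = (1/(fρ)) |∂P/∂n| = 1.06×10⁻³ / (7.07×10⁻⁵ × 0.946) = 15.9 m/s

15.9 m s⁻¹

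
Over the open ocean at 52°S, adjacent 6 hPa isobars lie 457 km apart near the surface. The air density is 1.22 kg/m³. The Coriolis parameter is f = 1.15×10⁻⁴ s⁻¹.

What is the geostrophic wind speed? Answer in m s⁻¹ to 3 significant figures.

Pressure gradient: |∂P/∂n| = 600 Pa / 457000 m = 1.31×10⁻³ Pa/m
Geostrophic balance (pressure-gradient force = Coriolis force):
V_g = (1/(fρ)) |∂P/∂n| = 1.31×10⁻³ / (1.15×10⁻⁴ × 1.22) = 9.36 m/s

9.36 m s⁻¹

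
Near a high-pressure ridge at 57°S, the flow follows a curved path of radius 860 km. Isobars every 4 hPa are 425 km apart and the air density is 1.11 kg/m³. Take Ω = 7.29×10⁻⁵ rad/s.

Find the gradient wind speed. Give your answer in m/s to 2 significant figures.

7.5 m/s

Coriolis parameter at 57°S:
f = 2Ω sin φ = 2 × 7.29×10⁻⁵ × sin 57° = 1.22×10⁻⁴ s⁻¹
Pressure gradient: |∂P/∂n| = 400 Pa / 425000 m = 9.41×10⁻⁴ Pa/m
Geostrophic speed: V_g = |∂P/∂n|/(fρ) = 9.41×10⁻⁴/(1.22×10⁻⁴ × 1.11) = 6.93 m/s
Around a high, pressure-gradient force acts outward with centrifugal, so Coriolis balances both:
fV = (1/ρ)|∂P/∂n| + V²/R  →  V² − fR·V + fR·V_g = 0
With fR = 1.22×10⁻⁴ × 860×10³ m = 105 m/s:
V = [fR − √((fR)² − 4 fR V_g)]/2 = [105 − √(105² − 4×105×6.93)]/2 = 7.46 m/s
Supergeostrophic (V > V_g = 6.93 m/s), as expected around a high.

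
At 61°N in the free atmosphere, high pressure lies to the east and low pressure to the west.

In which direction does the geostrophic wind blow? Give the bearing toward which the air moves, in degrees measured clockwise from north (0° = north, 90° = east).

The pressure-gradient force points toward the west (bearing 270°).
Geostrophic balance: in the Northern Hemisphere the Coriolis force deflects motion to the right, so the geostrophic wind blows 90° to the right of the pressure-gradient force (low pressure on the left).
Rotating 270° by 90° clockwise gives 000° — the wind blows toward the north.

000°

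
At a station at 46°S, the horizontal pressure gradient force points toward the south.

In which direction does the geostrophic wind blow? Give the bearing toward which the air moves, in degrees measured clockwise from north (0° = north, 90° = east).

090°

The pressure-gradient force points toward the south (bearing 180°).
Geostrophic balance: in the Southern Hemisphere the Coriolis force deflects motion to the left, so the geostrophic wind blows 90° to the left of the pressure-gradient force (low pressure on the right).
Rotating 180° by 90° counterclockwise gives 090° — the wind blows toward the east.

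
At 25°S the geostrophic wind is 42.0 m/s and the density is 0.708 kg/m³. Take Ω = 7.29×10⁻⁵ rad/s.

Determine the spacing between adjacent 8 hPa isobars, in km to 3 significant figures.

437 km

Coriolis parameter at 25°S:
f = 2Ω sin φ = 2 × 7.29×10⁻⁵ × sin 25° = 6.16×10⁻⁵ s⁻¹
Geostrophic balance rearranged: |∂P/∂n| = f ρ V_g
|∂P/∂n| = 6.16×10⁻⁵ × 0.708 × 42.0 = 1.83×10⁻³ Pa/m
Isobar spacing: Δn = ΔP/|∂P/∂n| = 800 Pa / 1.83×10⁻³ Pa/m = 436618 m ≈ 437 km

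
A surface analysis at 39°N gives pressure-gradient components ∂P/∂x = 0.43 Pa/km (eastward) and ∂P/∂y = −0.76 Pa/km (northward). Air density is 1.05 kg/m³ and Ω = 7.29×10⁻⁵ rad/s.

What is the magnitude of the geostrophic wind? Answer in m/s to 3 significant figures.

Coriolis parameter at 39°N:
f = 2Ω sin φ = 2 × 7.29×10⁻⁵ × sin 39° = 9.18×10⁻⁵ s⁻¹
Component geostrophic relations (x east, y north):
u_g = −(1/(fρ)) ∂P/∂y,  v_g = (1/(fρ)) ∂P/∂x
u_g = −(−0.76×10⁻³)/(9.18×10⁻⁵ × 1.05) = 7.89 m/s;  v_g = (0.43×10⁻³)/(9.18×10⁻⁵ × 1.05) = 4.46 m/s
|V_g| = √(u_g² + v_g²) = 9.06 m/s

9.06 m/s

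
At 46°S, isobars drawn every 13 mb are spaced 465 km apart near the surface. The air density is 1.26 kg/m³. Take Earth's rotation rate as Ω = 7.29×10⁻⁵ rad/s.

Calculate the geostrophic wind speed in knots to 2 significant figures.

41 knots

Coriolis parameter at 46°S:
f = 2Ω sin φ = 2 × 7.29×10⁻⁵ × sin 46° = 1.05×10⁻⁴ s⁻¹
Pressure gradient: |∂P/∂n| = 1300 Pa / 465000 m = 2.80×10⁻³ Pa/m
Geostrophic balance (pressure-gradient force = Coriolis force):
V_g = (1/(fρ)) |∂P/∂n| = 2.80×10⁻³ / (1.05×10⁻⁴ × 1.26) = 21.2 m/s
Converting: 21.2 m/s × 1.944 = 41 knots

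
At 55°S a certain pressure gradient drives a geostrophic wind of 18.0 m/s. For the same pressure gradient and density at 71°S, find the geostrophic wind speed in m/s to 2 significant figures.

16 m/s

With the same pressure gradient and density, V_g ∝ 1/f ∝ 1/sin φ.
V₂ = V₁ · sin φ₁ / sin φ₂ = 18.0 × sin 55° / sin 71°
V₂ = 18.0 × 0.8192/0.9455 = 16 m/s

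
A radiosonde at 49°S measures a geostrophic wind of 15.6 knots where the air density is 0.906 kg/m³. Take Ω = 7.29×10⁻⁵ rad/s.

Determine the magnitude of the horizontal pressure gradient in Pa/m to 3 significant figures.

Coriolis parameter at 49°S:
f = 2Ω sin φ = 2 × 7.29×10⁻⁵ × sin 49° = 1.10×10⁻⁴ s⁻¹
Wind speed in SI: 15.6 knots = 8.03 m/s
Geostrophic balance rearranged: |∂P/∂n| = f ρ V_g
|∂P/∂n| = 1.10×10⁻⁴ × 0.906 × 8.03 = 8.00×10⁻⁴ Pa/m

8.00×10⁻⁴ Pa/m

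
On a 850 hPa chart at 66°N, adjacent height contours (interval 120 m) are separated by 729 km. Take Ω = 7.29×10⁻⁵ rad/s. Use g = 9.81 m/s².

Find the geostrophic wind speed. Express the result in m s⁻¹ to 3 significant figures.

12.1 m s⁻¹

Coriolis parameter at 66°N:
f = 2Ω sin φ = 2 × 7.29×10⁻⁵ × sin 66° = 1.33×10⁻⁴ s⁻¹
Height gradient: |∂Z/∂n| = 120 m / 729000 m = 1.65×10⁻⁴
On a pressure surface, geostrophic balance gives V_g = (g/f)|∂Z/∂n|:
V_g = 9.81 × 1.65×10⁻⁴ / 1.33×10⁻⁴ = 12.1 m/s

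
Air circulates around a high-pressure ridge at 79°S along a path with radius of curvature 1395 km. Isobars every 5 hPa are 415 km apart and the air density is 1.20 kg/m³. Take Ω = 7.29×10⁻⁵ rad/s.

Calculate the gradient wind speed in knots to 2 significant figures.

14 knots

Coriolis parameter at 79°S:
f = 2Ω sin φ = 2 × 7.29×10⁻⁵ × sin 79° = 1.43×10⁻⁴ s⁻¹
Pressure gradient: |∂P/∂n| = 500 Pa / 415000 m = 1.20×10⁻³ Pa/m
Geostrophic speed: V_g = |∂P/∂n|/(fρ) = 1.20×10⁻³/(1.43×10⁻⁴ × 1.20) = 7.02 m/s
Around a high, pressure-gradient force acts outward with centrifugal, so Coriolis balances both:
fV = (1/ρ)|∂P/∂n| + V²/R  →  V² − fR·V + fR·V_g = 0
With fR = 1.43×10⁻⁴ × 1395×10³ m = 200 m/s:
V = [fR − √((fR)² − 4 fR V_g)]/2 = [200 − √(200² − 4×200×7.02)]/2 = 7.28 m/s
Supergeostrophic (V > V_g = 7.02 m/s), as expected around a high.
Converting: 7.28 m/s × 1.944 = 14 knots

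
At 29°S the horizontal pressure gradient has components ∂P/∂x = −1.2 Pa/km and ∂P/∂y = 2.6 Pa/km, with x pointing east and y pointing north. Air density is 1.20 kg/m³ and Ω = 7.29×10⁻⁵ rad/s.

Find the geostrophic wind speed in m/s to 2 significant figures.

34 m/s

Coriolis parameter at 29°S:
f = 2Ω sin φ = 2 × 7.29×10⁻⁵ × sin 29° = 7.07×10⁻⁵ s⁻¹
In the Southern Hemisphere f is negative: f = −7.07×10⁻⁵ s⁻¹.
Component geostrophic relations (x east, y north):
u_g = −(1/(fρ)) ∂P/∂y,  v_g = (1/(fρ)) ∂P/∂x
u_g = −(2.6×10⁻³)/(−7.07×10⁻⁵ × 1.20) = 30.7 m/s;  v_g = (−1.2×10⁻³)/(−7.07×10⁻⁵ × 1.20) = 14.1 m/s
|V_g| = √(u_g² + v_g²) = 33.8 m/s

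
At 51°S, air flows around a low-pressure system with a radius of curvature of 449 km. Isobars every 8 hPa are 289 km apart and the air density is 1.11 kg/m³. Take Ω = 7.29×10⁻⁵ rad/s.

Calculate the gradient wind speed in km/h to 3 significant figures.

Coriolis parameter at 51°S:
f = 2Ω sin φ = 2 × 7.29×10⁻⁵ × sin 51° = 1.13×10⁻⁴ s⁻¹
Pressure gradient: |∂P/∂n| = 800 Pa / 289000 m = 2.77×10⁻³ Pa/m
Geostrophic speed: V_g = |∂P/∂n|/(fρ) = 2.77×10⁻³/(1.13×10⁻⁴ × 1.11) = 22.0 m/s
Around a low, centrifugal force acts outward with Coriolis, so pressure-gradient force balances both:
(1/ρ)|∂P/∂n| = fV + V²/R  →  V² + fR·V − fR·V_g = 0
With fR = 1.13×10⁻⁴ × 449×10³ m = 50.9 m/s:
V = [−fR + √((fR)² + 4 fR V_g)]/2 = [−50.9 + √(50.9² + 4×50.9×22)]/2 = 16.6 m/s
Subgeostrophic (V < V_g = 22 m/s), as expected around a low.
Converting: 16.6 m/s × 3.6 = 59.7 km/h

59.7 km/h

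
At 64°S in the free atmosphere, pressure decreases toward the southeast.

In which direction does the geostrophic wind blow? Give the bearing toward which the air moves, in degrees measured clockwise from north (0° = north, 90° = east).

045°

The pressure-gradient force points toward the southeast (bearing 135°).
Geostrophic balance: in the Southern Hemisphere the Coriolis force deflects motion to the left, so the geostrophic wind blows 90° to the left of the pressure-gradient force (low pressure on the right).
Rotating 135° by 90° counterclockwise gives 045° — the wind blows toward the northeast.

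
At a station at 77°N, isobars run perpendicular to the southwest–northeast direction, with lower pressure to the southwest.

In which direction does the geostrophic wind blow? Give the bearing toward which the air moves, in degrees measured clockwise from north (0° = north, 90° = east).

315°

The pressure-gradient force points toward the southwest (bearing 225°).
Geostrophic balance: in the Northern Hemisphere the Coriolis force deflects motion to the right, so the geostrophic wind blows 90° to the right of the pressure-gradient force (low pressure on the left).
Rotating 225° by 90° clockwise gives 315° — the wind blows toward the northwest.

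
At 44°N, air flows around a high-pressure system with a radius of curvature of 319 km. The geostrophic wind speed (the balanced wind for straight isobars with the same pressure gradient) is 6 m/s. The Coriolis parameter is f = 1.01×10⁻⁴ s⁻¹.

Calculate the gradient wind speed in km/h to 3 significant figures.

Around a high, pressure-gradient force acts outward with centrifugal, so Coriolis balances both:
fV = (1/ρ)|∂P/∂n| + V²/R  →  V² − fR·V + fR·V_g = 0
With fR = 1.01×10⁻⁴ × 319×10³ m = 32.2 m/s:
V = [fR − √((fR)² − 4 fR V_g)]/2 = [32.2 − √(32.2² − 4×32.2×6)]/2 = 7.97 m/s
Supergeostrophic (V > V_g = 6 m/s), as expected around a high.
Converting: 7.97 m/s × 3.6 = 28.7 km/h

28.7 km/h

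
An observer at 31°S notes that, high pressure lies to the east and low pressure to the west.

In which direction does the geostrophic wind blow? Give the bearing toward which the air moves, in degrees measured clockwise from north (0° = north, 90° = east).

180°

The pressure-gradient force points toward the west (bearing 270°).
Geostrophic balance: in the Southern Hemisphere the Coriolis force deflects motion to the left, so the geostrophic wind blows 90° to the left of the pressure-gradient force (low pressure on the right).
Rotating 270° by 90° counterclockwise gives 180° — the wind blows toward the south.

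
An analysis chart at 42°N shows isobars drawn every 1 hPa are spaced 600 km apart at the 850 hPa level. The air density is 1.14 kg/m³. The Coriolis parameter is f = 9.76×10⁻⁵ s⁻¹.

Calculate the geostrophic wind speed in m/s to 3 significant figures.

Pressure gradient: |∂P/∂n| = 100 Pa / 600000 m = 1.67×10⁻⁴ Pa/m
Geostrophic balance (pressure-gradient force = Coriolis force):
V_g = (1/(fρ)) |∂P/∂n| = 1.67×10⁻⁴ / (9.76×10⁻⁵ × 1.14) = 1.50 m/s

1.50 m/s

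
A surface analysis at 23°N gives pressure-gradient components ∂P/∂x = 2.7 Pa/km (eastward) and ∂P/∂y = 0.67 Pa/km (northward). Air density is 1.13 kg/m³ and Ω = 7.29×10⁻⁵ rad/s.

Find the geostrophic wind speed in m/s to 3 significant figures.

Coriolis parameter at 23°N:
f = 2Ω sin φ = 2 × 7.29×10⁻⁵ × sin 23° = 5.70×10⁻⁵ s⁻¹
Component geostrophic relations (x east, y north):
u_g = −(1/(fρ)) ∂P/∂y,  v_g = (1/(fρ)) ∂P/∂x
u_g = −(0.67×10⁻³)/(5.70×10⁻⁵ × 1.13) = −10.4 m/s;  v_g = (2.7×10⁻³)/(5.70×10⁻⁵ × 1.13) = 41.9 m/s
|V_g| = √(u_g² + v_g²) = 43.2 m/s

43.2 m/s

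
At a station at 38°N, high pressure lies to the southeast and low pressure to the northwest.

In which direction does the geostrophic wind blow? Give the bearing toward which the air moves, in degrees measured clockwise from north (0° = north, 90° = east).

The pressure-gradient force points toward the northwest (bearing 315°).
Geostrophic balance: in the Northern Hemisphere the Coriolis force deflects motion to the right, so the geostrophic wind blows 90° to the right of the pressure-gradient force (low pressure on the left).
Rotating 315° by 90° clockwise gives 045° — the wind blows toward the northeast.

045°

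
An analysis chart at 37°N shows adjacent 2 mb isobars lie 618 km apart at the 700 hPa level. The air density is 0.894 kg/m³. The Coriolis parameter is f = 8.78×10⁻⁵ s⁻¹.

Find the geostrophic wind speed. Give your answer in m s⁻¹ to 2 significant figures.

Pressure gradient: |∂P/∂n| = 200 Pa / 618000 m = 3.24×10⁻⁴ Pa/m
Geostrophic balance (pressure-gradient force = Coriolis force):
V_g = (1/(fρ)) |∂P/∂n| = 3.24×10⁻⁴ / (8.78×10⁻⁵ × 0.894) = 4.12 m/s

4.1 m s⁻¹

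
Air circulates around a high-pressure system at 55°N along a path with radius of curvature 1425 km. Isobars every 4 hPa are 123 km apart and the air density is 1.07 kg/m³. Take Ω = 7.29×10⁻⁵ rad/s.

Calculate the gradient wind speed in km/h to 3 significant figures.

112 km/h

Coriolis parameter at 55°N:
f = 2Ω sin φ = 2 × 7.29×10⁻⁵ × sin 55° = 1.19×10⁻⁴ s⁻¹
Pressure gradient: |∂P/∂n| = 400 Pa / 123000 m = 3.25×10⁻³ Pa/m
Geostrophic speed: V_g = |∂P/∂n|/(fρ) = 3.25×10⁻³/(1.19×10⁻⁴ × 1.07) = 25.4 m/s
Around a high, pressure-gradient force acts outward with centrifugal, so Coriolis balances both:
fV = (1/ρ)|∂P/∂n| + V²/R  →  V² − fR·V + fR·V_g = 0
With fR = 1.19×10⁻⁴ × 1425×10³ m = 170 m/s:
V = [fR − √((fR)² − 4 fR V_g)]/2 = [170 − √(170² − 4×170×25.4)]/2 = 31.1 m/s
Supergeostrophic (V > V_g = 25.4 m/s), as expected around a high.
Converting: 31.1 m/s × 3.6 = 112 km/h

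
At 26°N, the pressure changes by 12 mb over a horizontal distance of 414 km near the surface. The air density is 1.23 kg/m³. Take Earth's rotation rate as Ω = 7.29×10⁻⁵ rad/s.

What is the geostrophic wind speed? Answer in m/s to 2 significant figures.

Coriolis parameter at 26°N:
f = 2Ω sin φ = 2 × 7.29×10⁻⁵ × sin 26° = 6.39×10⁻⁵ s⁻¹
Pressure gradient: |∂P/∂n| = 1200 Pa / 414000 m = 2.90×10⁻³ Pa/m
Geostrophic balance (pressure-gradient force = Coriolis force):
V_g = (1/(fρ)) |∂P/∂n| = 2.90×10⁻³ / (6.39×10⁻⁵ × 1.23) = 36.9 m/s

37 m/s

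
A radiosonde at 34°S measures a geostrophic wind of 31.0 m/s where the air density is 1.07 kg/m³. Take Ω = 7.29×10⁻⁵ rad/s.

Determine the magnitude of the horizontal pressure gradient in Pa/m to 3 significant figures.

2.70×10⁻³ Pa/m

Coriolis parameter at 34°S:
f = 2Ω sin φ = 2 × 7.29×10⁻⁵ × sin 34° = 8.15×10⁻⁵ s⁻¹
Geostrophic balance rearranged: |∂P/∂n| = f ρ V_g
|∂P/∂n| = 8.15×10⁻⁵ × 1.07 × 31.0 = 2.70×10⁻³ Pa/m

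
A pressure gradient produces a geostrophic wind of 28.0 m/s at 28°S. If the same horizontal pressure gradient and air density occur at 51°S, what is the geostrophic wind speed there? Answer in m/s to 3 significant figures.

With the same pressure gradient and density, V_g ∝ 1/f ∝ 1/sin φ.
V₂ = V₁ · sin φ₁ / sin φ₂ = 28.0 × sin 28° / sin 51°
V₂ = 28.0 × 0.4695/0.7771 = 16.9 m/s

16.9 m/s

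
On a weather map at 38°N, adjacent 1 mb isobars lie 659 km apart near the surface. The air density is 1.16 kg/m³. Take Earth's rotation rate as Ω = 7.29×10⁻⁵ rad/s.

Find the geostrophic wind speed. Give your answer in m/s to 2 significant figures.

1.5 m/s

Coriolis parameter at 38°N:
f = 2Ω sin φ = 2 × 7.29×10⁻⁵ × sin 38° = 8.98×10⁻⁵ s⁻¹
Pressure gradient: |∂P/∂n| = 100 Pa / 659000 m = 1.52×10⁻⁴ Pa/m
Geostrophic balance (pressure-gradient force = Coriolis force):
V_g = (1/(fρ)) |∂P/∂n| = 1.52×10⁻⁴ / (8.98×10⁻⁵ × 1.16) = 1.46 m/s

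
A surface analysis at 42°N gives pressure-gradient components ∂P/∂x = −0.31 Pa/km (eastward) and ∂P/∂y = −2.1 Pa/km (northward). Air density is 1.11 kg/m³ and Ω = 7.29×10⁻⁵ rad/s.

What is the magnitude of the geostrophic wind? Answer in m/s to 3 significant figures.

Coriolis parameter at 42°N:
f = 2Ω sin φ = 2 × 7.29×10⁻⁵ × sin 42° = 9.76×10⁻⁵ s⁻¹
Component geostrophic relations (x east, y north):
u_g = −(1/(fρ)) ∂P/∂y,  v_g = (1/(fρ)) ∂P/∂x
u_g = −(−2.1×10⁻³)/(9.76×10⁻⁵ × 1.11) = 19.4 m/s;  v_g = (−0.31×10⁻³)/(9.76×10⁻⁵ × 1.11) = −2.86 m/s
|V_g| = √(u_g² + v_g²) = 19.6 m/s

19.6 m/s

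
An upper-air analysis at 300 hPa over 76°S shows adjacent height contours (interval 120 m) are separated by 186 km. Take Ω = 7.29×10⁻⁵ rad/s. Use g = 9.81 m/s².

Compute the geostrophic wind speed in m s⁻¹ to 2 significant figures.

Coriolis parameter at 76°S:
f = 2Ω sin φ = 2 × 7.29×10⁻⁵ × sin 76° = 1.41×10⁻⁴ s⁻¹
Height gradient: |∂Z/∂n| = 120 m / 186000 m = 6.45×10⁻⁴
On a pressure surface, geostrophic balance gives V_g = (g/f)|∂Z/∂n|:
V_g = 9.81 × 6.45×10⁻⁴ / 1.41×10⁻⁴ = 44.7 m/s

45 m s⁻¹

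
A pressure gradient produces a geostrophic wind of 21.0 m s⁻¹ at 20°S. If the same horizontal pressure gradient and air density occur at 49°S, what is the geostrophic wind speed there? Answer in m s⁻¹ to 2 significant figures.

With the same pressure gradient and density, V_g ∝ 1/f ∝ 1/sin φ.
V₂ = V₁ · sin φ₁ / sin φ₂ = 21.0 × sin 20° / sin 49°
V₂ = 21.0 × 0.3420/0.7547 = 9.5 m s⁻¹

9.5 m s⁻¹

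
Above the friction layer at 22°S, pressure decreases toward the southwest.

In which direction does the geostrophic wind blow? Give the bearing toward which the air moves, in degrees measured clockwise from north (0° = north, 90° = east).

135°

The pressure-gradient force points toward the southwest (bearing 225°).
Geostrophic balance: in the Southern Hemisphere the Coriolis force deflects motion to the left, so the geostrophic wind blows 90° to the left of the pressure-gradient force (low pressure on the right).
Rotating 225° by 90° counterclockwise gives 135° — the wind blows toward the southeast.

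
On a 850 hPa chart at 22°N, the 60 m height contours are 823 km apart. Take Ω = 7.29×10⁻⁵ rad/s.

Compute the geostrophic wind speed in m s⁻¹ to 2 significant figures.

Coriolis parameter at 22°N:
f = 2Ω sin φ = 2 × 7.29×10⁻⁵ × sin 22° = 5.46×10⁻⁵ s⁻¹
Height gradient: |∂Z/∂n| = 60 m / 823000 m = 7.29×10⁻⁵
On a pressure surface, geostrophic balance gives V_g = (g/f)|∂Z/∂n|:
V_g = 9.81 × 7.29×10⁻⁵ / 5.46×10⁻⁵ = 13.1 m/s

13 m s⁻¹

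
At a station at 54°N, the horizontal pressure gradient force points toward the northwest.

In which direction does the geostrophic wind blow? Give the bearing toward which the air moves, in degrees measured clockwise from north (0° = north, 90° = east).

The pressure-gradient force points toward the northwest (bearing 315°).
Geostrophic balance: in the Northern Hemisphere the Coriolis force deflects motion to the right, so the geostrophic wind blows 90° to the right of the pressure-gradient force (low pressure on the left).
Rotating 315° by 90° clockwise gives 045° — the wind blows toward the northeast.

045°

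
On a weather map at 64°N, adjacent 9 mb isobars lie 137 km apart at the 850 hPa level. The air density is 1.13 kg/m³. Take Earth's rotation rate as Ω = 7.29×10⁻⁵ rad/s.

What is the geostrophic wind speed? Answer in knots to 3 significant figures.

Coriolis parameter at 64°N:
f = 2Ω sin φ = 2 × 7.29×10⁻⁵ × sin 64° = 1.31×10⁻⁴ s⁻¹
Pressure gradient: |∂P/∂n| = 900 Pa / 137000 m = 6.57×10⁻³ Pa/m
Geostrophic balance (pressure-gradient force = Coriolis force):
V_g = (1/(fρ)) |∂P/∂n| = 6.57×10⁻³ / (1.31×10⁻⁴ × 1.13) = 44.4 m/s
Converting: 44.4 m/s × 1.944 = 86.2 knots

86.2 knots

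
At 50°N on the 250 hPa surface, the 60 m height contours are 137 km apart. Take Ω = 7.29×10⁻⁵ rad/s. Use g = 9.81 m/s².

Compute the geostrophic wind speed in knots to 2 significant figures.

75 knots

Coriolis parameter at 50°N:
f = 2Ω sin φ = 2 × 7.29×10⁻⁵ × sin 50° = 1.12×10⁻⁴ s⁻¹
Height gradient: |∂Z/∂n| = 60 m / 137000 m = 4.38×10⁻⁴
On a pressure surface, geostrophic balance gives V_g = (g/f)|∂Z/∂n|:
V_g = 9.81 × 4.38×10⁻⁴ / 1.12×10⁻⁴ = 38.5 m/s
Converting: 38.5 m/s × 1.944 = 75 knots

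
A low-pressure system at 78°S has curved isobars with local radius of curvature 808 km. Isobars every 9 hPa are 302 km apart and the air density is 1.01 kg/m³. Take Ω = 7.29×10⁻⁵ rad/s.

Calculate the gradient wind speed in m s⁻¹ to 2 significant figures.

18 m s⁻¹

Coriolis parameter at 78°S:
f = 2Ω sin φ = 2 × 7.29×10⁻⁵ × sin 78° = 1.43×10⁻⁴ s⁻¹
Pressure gradient: |∂P/∂n| = 900 Pa / 302000 m = 2.98×10⁻³ Pa/m
Geostrophic speed: V_g = |∂P/∂n|/(fρ) = 2.98×10⁻³/(1.43×10⁻⁴ × 1.01) = 20.7 m/s
Around a low, centrifugal force acts outward with Coriolis, so pressure-gradient force balances both:
(1/ρ)|∂P/∂n| = fV + V²/R  →  V² + fR·V − fR·V_g = 0
With fR = 1.43×10⁻⁴ × 808×10³ m = 115 m/s:
V = [−fR + √((fR)² + 4 fR V_g)]/2 = [−115 + √(115² + 4×115×20.7)]/2 = 17.9 m/s
Subgeostrophic (V < V_g = 20.7 m/s), as expected around a low.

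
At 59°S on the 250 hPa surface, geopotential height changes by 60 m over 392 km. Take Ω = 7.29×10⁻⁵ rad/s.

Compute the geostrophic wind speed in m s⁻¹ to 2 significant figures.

12 m s⁻¹

Coriolis parameter at 59°S:
f = 2Ω sin φ = 2 × 7.29×10⁻⁵ × sin 59° = 1.25×10⁻⁴ s⁻¹
Height gradient: |∂Z/∂n| = 60 m / 392000 m = 1.53×10⁻⁴
On a pressure surface, geostrophic balance gives V_g = (g/f)|∂Z/∂n|:
V_g = 9.81 × 1.53×10⁻⁴ / 1.25×10⁻⁴ = 12.0 m/s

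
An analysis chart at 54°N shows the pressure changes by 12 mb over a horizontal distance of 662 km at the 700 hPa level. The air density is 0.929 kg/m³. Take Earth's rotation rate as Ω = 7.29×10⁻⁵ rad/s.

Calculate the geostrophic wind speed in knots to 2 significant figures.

Coriolis parameter at 54°N:
f = 2Ω sin φ = 2 × 7.29×10⁻⁵ × sin 54° = 1.18×10⁻⁴ s⁻¹
Pressure gradient: |∂P/∂n| = 1200 Pa / 662000 m = 1.81×10⁻³ Pa/m
Geostrophic balance (pressure-gradient force = Coriolis force):
V_g = (1/(fρ)) |∂P/∂n| = 1.81×10⁻³ / (1.18×10⁻⁴ × 0.929) = 16.5 m/s
Converting: 16.5 m/s × 1.944 = 32 knots

32 knots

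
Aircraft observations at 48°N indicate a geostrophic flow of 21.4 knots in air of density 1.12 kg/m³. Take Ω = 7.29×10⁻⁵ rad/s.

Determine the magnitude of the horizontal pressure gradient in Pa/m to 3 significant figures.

1.34×10⁻³ Pa/m

Coriolis parameter at 48°N:
f = 2Ω sin φ = 2 × 7.29×10⁻⁵ × sin 48° = 1.08×10⁻⁴ s⁻¹
Wind speed in SI: 21.4 knots = 11.0 m/s
Geostrophic balance rearranged: |∂P/∂n| = f ρ V_g
|∂P/∂n| = 1.08×10⁻⁴ × 1.12 × 11.0 = 1.34×10⁻³ Pa/m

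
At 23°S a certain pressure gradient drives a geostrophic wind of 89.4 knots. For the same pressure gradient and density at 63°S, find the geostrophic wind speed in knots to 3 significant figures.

39.2 knots

With the same pressure gradient and density, V_g ∝ 1/f ∝ 1/sin φ.
V₂ = V₁ · sin φ₁ / sin φ₂ = 89.4 × sin 23° / sin 63°
V₂ = 89.4 × 0.3907/0.8910 = 39.2 knots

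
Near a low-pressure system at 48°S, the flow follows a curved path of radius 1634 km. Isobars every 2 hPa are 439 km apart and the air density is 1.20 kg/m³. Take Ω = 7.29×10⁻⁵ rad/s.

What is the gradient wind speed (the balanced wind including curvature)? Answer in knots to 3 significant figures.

6.68 knots

Coriolis parameter at 48°S:
f = 2Ω sin φ = 2 × 7.29×10⁻⁵ × sin 48° = 1.08×10⁻⁴ s⁻¹
Pressure gradient: |∂P/∂n| = 200 Pa / 439000 m = 4.56×10⁻⁴ Pa/m
Geostrophic speed: V_g = |∂P/∂n|/(fρ) = 4.56×10⁻⁴/(1.08×10⁻⁴ × 1.20) = 3.50 m/s
Around a low, centrifugal force acts outward with Coriolis, so pressure-gradient force balances both:
(1/ρ)|∂P/∂n| = fV + V²/R  →  V² + fR·V − fR·V_g = 0
With fR = 1.08×10⁻⁴ × 1634×10³ m = 177 m/s:
V = [−fR + √((fR)² + 4 fR V_g)]/2 = [−177 + √(177² + 4×177×3.5)]/2 = 3.44 m/s
Subgeostrophic (V < V_g = 3.5 m/s), as expected around a low.
Converting: 3.44 m/s × 1.944 = 6.68 knots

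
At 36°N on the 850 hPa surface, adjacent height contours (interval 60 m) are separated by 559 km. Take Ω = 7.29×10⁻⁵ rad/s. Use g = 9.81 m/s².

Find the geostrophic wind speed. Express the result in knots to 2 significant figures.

Coriolis parameter at 36°N:
f = 2Ω sin φ = 2 × 7.29×10⁻⁵ × sin 36° = 8.57×10⁻⁵ s⁻¹
Height gradient: |∂Z/∂n| = 60 m / 559000 m = 1.07×10⁻⁴
On a pressure surface, geostrophic balance gives V_g = (g/f)|∂Z/∂n|:
V_g = 9.81 × 1.07×10⁻⁴ / 8.57×10⁻⁵ = 12.3 m/s
Converting: 12.3 m/s × 1.944 = 24 knots

24 knots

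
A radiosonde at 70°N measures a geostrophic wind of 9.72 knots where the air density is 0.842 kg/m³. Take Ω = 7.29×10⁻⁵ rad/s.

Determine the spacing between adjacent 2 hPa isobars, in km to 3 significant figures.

347 km

Coriolis parameter at 70°N:
f = 2Ω sin φ = 2 × 7.29×10⁻⁵ × sin 70° = 1.37×10⁻⁴ s⁻¹
Wind speed in SI: 9.72 knots = 5.00 m/s
Geostrophic balance rearranged: |∂P/∂n| = f ρ V_g
|∂P/∂n| = 1.37×10⁻⁴ × 0.842 × 5.00 = 5.77×10⁻⁴ Pa/m
Isobar spacing: Δn = ΔP/|∂P/∂n| = 200 Pa / 5.77×10⁻⁴ Pa/m = 346713 m ≈ 347 km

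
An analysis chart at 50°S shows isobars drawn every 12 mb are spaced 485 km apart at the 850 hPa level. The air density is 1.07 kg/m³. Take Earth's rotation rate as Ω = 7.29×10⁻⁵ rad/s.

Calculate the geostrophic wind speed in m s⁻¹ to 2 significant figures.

21 m s⁻¹

Coriolis parameter at 50°S:
f = 2Ω sin φ = 2 × 7.29×10⁻⁵ × sin 50° = 1.12×10⁻⁴ s⁻¹
Pressure gradient: |∂P/∂n| = 1200 Pa / 485000 m = 2.47×10⁻³ Pa/m
Geostrophic balance (pressure-gradient force = Coriolis force):
V_g = (1/(fρ)) |∂P/∂n| = 2.47×10⁻³ / (1.12×10⁻⁴ × 1.07) = 20.7 m/s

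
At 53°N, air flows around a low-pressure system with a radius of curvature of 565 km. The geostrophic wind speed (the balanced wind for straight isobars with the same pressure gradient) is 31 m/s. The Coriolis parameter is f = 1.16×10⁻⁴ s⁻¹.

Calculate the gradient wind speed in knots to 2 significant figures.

45 knots

Around a low, centrifugal force acts outward with Coriolis, so pressure-gradient force balances both:
(1/ρ)|∂P/∂n| = fV + V²/R  →  V² + fR·V − fR·V_g = 0
With fR = 1.16×10⁻⁴ × 565×10³ m = 65.5 m/s:
V = [−fR + √((fR)² + 4 fR V_g)]/2 = [−65.5 + √(65.5² + 4×65.5×31)]/2 = 23 m/s
Subgeostrophic (V < V_g = 31 m/s), as expected around a low.
Converting: 23 m/s × 1.944 = 45 knots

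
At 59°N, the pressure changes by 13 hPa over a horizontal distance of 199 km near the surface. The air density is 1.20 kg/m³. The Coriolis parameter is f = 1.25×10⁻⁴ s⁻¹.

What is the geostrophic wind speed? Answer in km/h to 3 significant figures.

157 km/h

Pressure gradient: |∂P/∂n| = 1300 Pa / 199000 m = 6.53×10⁻³ Pa/m
Geostrophic balance (pressure-gradient force = Coriolis force):
V_g = (1/(fρ)) |∂P/∂n| = 6.53×10⁻³ / (1.25×10⁻⁴ × 1.20) = 43.6 m/s
Converting: 43.6 m/s × 3.6 = 157 km/h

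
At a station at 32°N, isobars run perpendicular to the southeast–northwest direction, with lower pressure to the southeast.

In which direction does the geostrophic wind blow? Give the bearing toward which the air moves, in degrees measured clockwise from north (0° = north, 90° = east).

The pressure-gradient force points toward the southeast (bearing 135°).
Geostrophic balance: in the Northern Hemisphere the Coriolis force deflects motion to the right, so the geostrophic wind blows 90° to the right of the pressure-gradient force (low pressure on the left).
Rotating 135° by 90° clockwise gives 225° — the wind blows toward the southwest.

225°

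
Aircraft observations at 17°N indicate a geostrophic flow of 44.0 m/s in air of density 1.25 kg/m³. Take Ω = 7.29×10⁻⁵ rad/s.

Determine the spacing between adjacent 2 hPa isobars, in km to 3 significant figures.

Coriolis parameter at 17°N:
f = 2Ω sin φ = 2 × 7.29×10⁻⁵ × sin 17° = 4.26×10⁻⁵ s⁻¹
Geostrophic balance rearranged: |∂P/∂n| = f ρ V_g
|∂P/∂n| = 4.26×10⁻⁵ × 1.25 × 44.0 = 2.34×10⁻³ Pa/m
Isobar spacing: Δn = ΔP/|∂P/∂n| = 200 Pa / 2.34×10⁻³ Pa/m = 85305 m ≈ 85.3 km

85.3 km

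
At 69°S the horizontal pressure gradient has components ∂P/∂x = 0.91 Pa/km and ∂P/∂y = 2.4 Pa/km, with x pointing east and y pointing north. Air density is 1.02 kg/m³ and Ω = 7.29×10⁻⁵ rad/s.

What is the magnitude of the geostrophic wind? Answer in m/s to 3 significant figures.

18.5 m/s

Coriolis parameter at 69°S:
f = 2Ω sin φ = 2 × 7.29×10⁻⁵ × sin 69° = 1.36×10⁻⁴ s⁻¹
In the Southern Hemisphere f is negative: f = −1.36×10⁻⁴ s⁻¹.
Component geostrophic relations (x east, y north):
u_g = −(1/(fρ)) ∂P/∂y,  v_g = (1/(fρ)) ∂P/∂x
u_g = −(2.4×10⁻³)/(−1.36×10⁻⁴ × 1.02) = 17.3 m/s;  v_g = (0.91×10⁻³)/(−1.36×10⁻⁴ × 1.02) = −6.55 m/s
|V_g| = √(u_g² + v_g²) = 18.5 m/s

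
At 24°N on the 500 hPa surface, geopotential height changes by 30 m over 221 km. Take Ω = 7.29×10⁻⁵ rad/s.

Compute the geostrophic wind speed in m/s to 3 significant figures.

22.5 m/s

Coriolis parameter at 24°N:
f = 2Ω sin φ = 2 × 7.29×10⁻⁵ × sin 24° = 5.93×10⁻⁵ s⁻¹
Height gradient: |∂Z/∂n| = 30 m / 221000 m = 1.36×10⁻⁴
On a pressure surface, geostrophic balance gives V_g = (g/f)|∂Z/∂n|:
V_g = 9.81 × 1.36×10⁻⁴ / 5.93×10⁻⁵ = 22.5 m/s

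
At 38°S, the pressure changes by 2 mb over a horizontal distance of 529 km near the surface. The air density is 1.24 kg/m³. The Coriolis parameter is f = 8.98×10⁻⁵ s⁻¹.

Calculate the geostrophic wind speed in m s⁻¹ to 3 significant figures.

3.40 m s⁻¹

Pressure gradient: |∂P/∂n| = 200 Pa / 529000 m = 3.78×10⁻⁴ Pa/m
Geostrophic balance (pressure-gradient force = Coriolis force):
V_g = (1/(fρ)) |∂P/∂n| = 3.78×10⁻⁴ / (8.98×10⁻⁵ × 1.24) = 3.40 m/s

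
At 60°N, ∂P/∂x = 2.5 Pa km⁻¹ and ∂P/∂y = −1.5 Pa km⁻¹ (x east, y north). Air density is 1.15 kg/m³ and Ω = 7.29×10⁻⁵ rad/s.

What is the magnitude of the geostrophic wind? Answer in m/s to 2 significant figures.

20 m/s

Coriolis parameter at 60°N:
f = 2Ω sin φ = 2 × 7.29×10⁻⁵ × sin 60° = 1.26×10⁻⁴ s⁻¹
Component geostrophic relations (x east, y north):
u_g = −(1/(fρ)) ∂P/∂y,  v_g = (1/(fρ)) ∂P/∂x
u_g = −(−1.5×10⁻³)/(1.26×10⁻⁴ × 1.15) = 10.3 m/s;  v_g = (2.5×10⁻³)/(1.26×10⁻⁴ × 1.15) = 17.2 m/s
|V_g| = √(u_g² + v_g²) = 20.1 m/s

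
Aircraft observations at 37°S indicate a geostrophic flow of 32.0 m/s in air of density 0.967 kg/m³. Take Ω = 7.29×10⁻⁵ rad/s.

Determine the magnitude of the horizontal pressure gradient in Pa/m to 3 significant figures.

2.72×10⁻³ Pa/m

Coriolis parameter at 37°S:
f = 2Ω sin φ = 2 × 7.29×10⁻⁵ × sin 37° = 8.77×10⁻⁵ s⁻¹
Geostrophic balance rearranged: |∂P/∂n| = f ρ V_g
|∂P/∂n| = 8.77×10⁻⁵ × 0.967 × 32.0 = 2.72×10⁻³ Pa/m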